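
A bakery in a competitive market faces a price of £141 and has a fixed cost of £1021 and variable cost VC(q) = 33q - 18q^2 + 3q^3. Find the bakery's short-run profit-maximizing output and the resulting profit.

AVC = 33 - 18q + 3q^2; min AVC = £6 at q = 3. Since P = £141 ≥ min AVC, the firm produces.
With MC = 33 - 36q + 9q^2, P = MC on the upward-sloping part at q* = 6.
TR = 141·6 = 846. TC = 1021 + 198 = 1219. Profit = 846 − 1219 = -£373.
Shutting down would mean losing the fixed cost of £1021, so operating at a loss of £373 is better by £648.

Profit = -£373 at q = 6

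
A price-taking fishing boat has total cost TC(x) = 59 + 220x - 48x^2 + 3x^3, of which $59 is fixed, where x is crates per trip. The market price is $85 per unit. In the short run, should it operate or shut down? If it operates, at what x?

Produce at x = 9

Variable cost is VC = 220x - 48x^2 + 3x^3, so AVC = VC/x = 220 - 48x + 3x^2 and MC = dTC/dx = 220 - 96x + 9x^2.
The AVC parabola has its vertex at x = 48/6 = 8, where AVC = 220 - 48·8 + 3·8^2 = $28.
P = $85 exceeds min AVC = $28, so the firm stays open.
P = MC gives 135 - 96x + 9x^2 = 0, with roots 5/3 and 9. Take the larger (rising MC): x* = 9.
Check: AVC at x = 9 is $31 ≤ P, so revenue covers variable cost.
Profit = P·x − TC = 85·9 − 338 = $427.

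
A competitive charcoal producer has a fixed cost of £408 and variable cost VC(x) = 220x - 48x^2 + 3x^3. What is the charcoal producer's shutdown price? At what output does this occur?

£28 per unit, at x = 8

The shutdown price is the minimum of AVC. VC = 220x - 48x^2 + 3x^3, so AVC = 220 - 48x + 3x^2.
At the minimum of AVC, MC = AVC. MC = 220 - 96x + 9x^2; setting MC = AVC gives 6x^2 - 48x = 0, so x = 8. min AVC = 28.
The firm shuts down for any P below £28.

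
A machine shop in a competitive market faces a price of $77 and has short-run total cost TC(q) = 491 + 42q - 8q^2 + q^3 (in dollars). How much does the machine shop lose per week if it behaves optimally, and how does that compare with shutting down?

Profit = -$197 at q = 7

AVC = 42 - 8q + q^2; min AVC = $26 at q = 4. Since P = $77 ≥ min AVC, the firm produces.
With MC = 42 - 16q + 3q^2, P = MC on the upward-sloping part at q* = 7.
TR = 77·7 = 539. TC = 491 + 245 = 736. Profit = 539 − 736 = -$197.
By producing, the firm covers all variable cost plus $294 of fixed cost; shutting down would lose the full $491.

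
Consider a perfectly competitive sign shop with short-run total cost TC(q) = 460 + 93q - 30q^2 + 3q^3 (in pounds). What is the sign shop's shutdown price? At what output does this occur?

£18 per unit, at q = 5

The firm shuts down when price falls below the minimum of average variable cost. AVC = VC/q = 93 - 30q + 3q^2.
At the minimum of AVC, MC = AVC. MC = 93 - 60q + 9q^2; setting MC = AVC gives 6q^2 - 30q = 0, so q = 5. min AVC = 18.
The firm shuts down for any P below £18.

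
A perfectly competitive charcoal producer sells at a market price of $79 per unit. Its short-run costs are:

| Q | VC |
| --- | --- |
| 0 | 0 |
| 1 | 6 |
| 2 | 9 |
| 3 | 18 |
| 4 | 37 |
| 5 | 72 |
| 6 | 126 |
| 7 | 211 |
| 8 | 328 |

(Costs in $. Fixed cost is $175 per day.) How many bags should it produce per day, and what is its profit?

Q = 6; profit = $173

Profit at each row (π = 79Q − TC): Q=0: -175; Q=1: -102; Q=2: -26; Q=3: 44; Q=4: 104; Q=5: 148; Q=6: 173; Q=7: 167; Q=8: 129.
Profit is maximized at Q = 6. AVC there is 126/6 = $21 ≤ P, so producing beats shutting down (which would give -$175).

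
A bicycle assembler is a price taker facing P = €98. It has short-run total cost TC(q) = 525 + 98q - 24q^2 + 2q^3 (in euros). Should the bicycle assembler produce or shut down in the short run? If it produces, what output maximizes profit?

Variable cost is VC = 98q - 24q^2 + 2q^3, so AVC = VC/q = 98 - 24q + 2q^2 and MC = dTC/dq = 98 - 48q + 6q^2.
AVC hits its minimum where MC = AVC, at q = 6, giving min AVC = 98 - 24·6 + 2·6^2 = €26.
P = €98 exceeds min AVC = €26, so the firm stays open.
Solving P = MC: -48q + 6q^2 = 0 ⇒ q = 0 or 8. On the upward-sloping branch, q* = 8.
Check: AVC at q = 8 is €34 ≤ P, so revenue covers variable cost.
Profit = P·q − TC = 98·8 − 797 = -€13, a loss, but smaller than the €525 fixed cost the firm would lose by shutting down.

Produce at q = 8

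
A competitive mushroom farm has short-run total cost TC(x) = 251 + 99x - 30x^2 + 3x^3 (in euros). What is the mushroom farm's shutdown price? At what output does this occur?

The shutdown price is the minimum of AVC. VC = 99x - 30x^2 + 3x^3, so AVC = 99 - 30x + 3x^2.
dAVC/dx = -30 + 6x = 0 gives x = 5. min AVC = 99 - 30·5 + 3·5^2 = 24.
The firm shuts down for any P below €24.

€24 per unit, at x = 5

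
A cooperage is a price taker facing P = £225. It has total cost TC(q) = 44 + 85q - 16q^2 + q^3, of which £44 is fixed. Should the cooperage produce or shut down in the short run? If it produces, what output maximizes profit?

Strip out fixed cost: VC = 85q - 16q^2 + q^3. Then AVC = 85 - 16q + q^2 and MC = 85 - 32q + 3q^2.
The AVC parabola has its vertex at q = 16/2 = 8, where AVC = 85 - 16·8 + 8^2 = £21.
Since P = £225 ≥ min AVC = £21, price covers variable cost and the firm should produce.
P = MC gives -140 - 32q + 3q^2 = 0, with roots -10/3 and 14. Take the larger (rising MC): q* = 14.
Check: AVC at q = 14 is £57 ≤ P, so revenue covers variable cost.
Profit = P·q − TC = 225·14 − 842 = £2308.

Produce at q = 14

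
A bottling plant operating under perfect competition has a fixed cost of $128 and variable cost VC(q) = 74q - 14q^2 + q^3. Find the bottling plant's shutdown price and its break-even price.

Shutdown price = min AVC. AVC = 74 - 14q + q^2, with vertex at q = 7 and minimum $25.
ATC = 128/q + 74 - 14q + q^2. Setting dATC/dq = −128/q^2 − 14 + 2q = 0 gives q = 8 (since 2·8^3 − 14·8^2 = 128).
min ATC = 128/8 + 74 − 14·8 + 8^2 = $42. That is the break-even price.
For $25 ≤ P < $42 the firm produces at a loss; below $25 it shuts down.

Shutdown price = $25; break-even price = $42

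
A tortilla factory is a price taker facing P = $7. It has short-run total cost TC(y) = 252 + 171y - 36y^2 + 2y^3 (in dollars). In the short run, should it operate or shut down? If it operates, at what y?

Shut down

From TC, MC = TC'(y) = 171 - 72y + 6y^2 and AVC = VC/y = 171 - 36y + 2y^2.
The AVC parabola has its vertex at y = 36/4 = 9, where AVC = 171 - 36·9 + 2·9^2 = $9.
Since P = $7 < min AVC = $9, price fails to cover variable cost at any output.
The firm minimizes its loss by shutting down and losing only its fixed cost of $252.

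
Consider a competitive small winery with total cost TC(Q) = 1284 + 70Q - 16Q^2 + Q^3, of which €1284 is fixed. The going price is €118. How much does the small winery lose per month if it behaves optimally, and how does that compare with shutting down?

Profit = -€132 at Q = 12

AVC = 70 - 16Q + Q^2; min AVC = €6 at Q = 8. Since P = €118 ≥ min AVC, the firm produces.
MC = 70 - 32Q + 3Q^2. Setting P = MC and taking the root on the rising branch gives Q* = 12.
TR = 118·12 = 1416. TC = 1284 + 264 = 1548. Profit = 1416 − 1548 = -€132.
That loss of €132 beats the €1284 the firm would lose by shutting down; producing recovers €1152 of fixed cost.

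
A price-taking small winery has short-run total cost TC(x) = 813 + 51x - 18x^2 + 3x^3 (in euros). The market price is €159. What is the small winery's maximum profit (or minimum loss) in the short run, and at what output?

AVC = 51 - 18x + 3x^2; min AVC = €24 at x = 3. Since P = €159 ≥ min AVC, the firm produces.
MC = 51 - 36x + 9x^2. Setting P = MC and taking the root on the rising branch gives x* = 6.
TR = 159·6 = 954. TC = 813 + 306 = 1119. Profit = 954 − 1119 = -€165.
By producing, the firm covers all variable cost plus €648 of fixed cost; shutting down would lose the full €813.

Profit = -€165 at x = 6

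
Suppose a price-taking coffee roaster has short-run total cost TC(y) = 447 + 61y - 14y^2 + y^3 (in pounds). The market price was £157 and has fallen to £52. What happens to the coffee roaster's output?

MC = 61 - 28y + 3y^2; the shutdown threshold is min AVC = £12 (at y = 7).
With P = £157 above the shutdown price, P = MC gives y = 12.
At P = £52 ≥ min AVC, set P = MC: y = 9. The firm stays open but cuts output.

Output falls from 12 to 9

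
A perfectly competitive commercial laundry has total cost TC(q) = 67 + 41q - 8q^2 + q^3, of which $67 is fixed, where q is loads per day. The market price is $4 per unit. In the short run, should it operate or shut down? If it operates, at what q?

Variable cost is VC = 41q - 8q^2 + q^3, so AVC = VC/q = 41 - 8q + q^2 and MC = dTC/dq = 41 - 16q + 3q^2.
AVC is minimized where dAVC/dq = -8 + 2q = 0, at q = 4; min AVC = 41 - 8·4 + 4^2 = $25.
With P < min AVC ($4 < $25), every unit sold adds to the loss.
Shutting down limits the loss to fixed cost, $67.

Shut down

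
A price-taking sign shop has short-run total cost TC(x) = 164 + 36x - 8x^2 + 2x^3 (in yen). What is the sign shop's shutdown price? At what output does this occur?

The shutdown price is the minimum of AVC. VC = 36x - 8x^2 + 2x^3, so AVC = 36 - 8x + 2x^2.
At the minimum of AVC, MC = AVC. MC = 36 - 16x + 6x^2; setting MC = AVC gives 4x^2 - 8x = 0, so x = 2. min AVC = 28.
The firm shuts down for any P below ¥28.

¥28 per unit, at x = 2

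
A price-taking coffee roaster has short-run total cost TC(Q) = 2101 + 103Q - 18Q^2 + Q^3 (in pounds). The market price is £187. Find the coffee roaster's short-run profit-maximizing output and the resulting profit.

AVC = 103 - 18Q + Q^2; min AVC = £22 at Q = 9. Since P = £187 ≥ min AVC, the firm produces.
With MC = 103 - 36Q + 3Q^2, P = MC on the upward-sloping part at Q* = 14.
TR = 187·14 = 2618. TC = 2101 + 658 = 2759. Profit = 2618 − 2759 = -£141.
That loss of £141 beats the £2101 the firm would lose by shutting down; producing recovers £1960 of fixed cost.

Profit = -£141 at Q = 14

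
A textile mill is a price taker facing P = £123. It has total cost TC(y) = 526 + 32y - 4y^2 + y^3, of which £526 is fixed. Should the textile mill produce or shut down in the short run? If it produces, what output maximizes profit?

Produce at y = 7

Variable cost is VC = 32y - 4y^2 + y^3, so AVC = VC/y = 32 - 4y + y^2 and MC = dTC/dy = 32 - 8y + 3y^2.
AVC is minimized where dAVC/dy = -4 + 2y = 0, at y = 2; min AVC = 32 - 4·2 + 2^2 = £28.
Since P = £123 ≥ min AVC = £28, price covers variable cost and the firm should produce.
Solving P = MC: -91 - 8y + 3y^2 = 0 ⇒ y = -13/3 or 7. On the upward-sloping branch, y* = 7.
Check: AVC at y = 7 is £53 ≤ P, so revenue covers variable cost.
Profit = P·y − TC = 123·7 − 897 = -£36, a loss, but smaller than the £526 fixed cost the firm would lose by shutting down.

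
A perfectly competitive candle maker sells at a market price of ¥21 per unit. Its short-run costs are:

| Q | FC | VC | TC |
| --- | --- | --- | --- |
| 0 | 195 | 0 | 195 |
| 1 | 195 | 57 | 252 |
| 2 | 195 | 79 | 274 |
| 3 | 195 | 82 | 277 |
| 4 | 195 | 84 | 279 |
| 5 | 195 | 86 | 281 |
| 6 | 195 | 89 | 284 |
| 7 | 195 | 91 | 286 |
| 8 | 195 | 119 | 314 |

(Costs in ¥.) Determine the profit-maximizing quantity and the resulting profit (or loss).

Compute π = P·Q − TC at each output: Q=0: -195; Q=1: -231; Q=2: -232; Q=3: -214; Q=4: -195; Q=5: -176; Q=6: -158; Q=7: -139; Q=8: -146.
Profit is maximized at Q = 7. AVC there is 91/7 = ¥13 ≤ P, so producing beats shutting down (which would give -¥195).

Q = 7; profit = -¥139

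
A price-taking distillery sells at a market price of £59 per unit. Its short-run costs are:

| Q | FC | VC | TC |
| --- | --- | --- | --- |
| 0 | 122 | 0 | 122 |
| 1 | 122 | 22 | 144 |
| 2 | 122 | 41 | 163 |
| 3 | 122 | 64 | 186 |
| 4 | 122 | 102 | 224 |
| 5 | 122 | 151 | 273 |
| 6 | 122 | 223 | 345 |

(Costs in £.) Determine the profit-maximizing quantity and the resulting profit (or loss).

Compute π = P·Q − TC at each output: Q=0: -122; Q=1: -85; Q=2: -45; Q=3: -9; Q=4: 12; Q=5: 22; Q=6: 9.
Profit is maximized at Q = 5. AVC there is 151/5 = £30.20 ≤ P, so producing beats shutting down (which would give -£122).

Q = 5; profit = £22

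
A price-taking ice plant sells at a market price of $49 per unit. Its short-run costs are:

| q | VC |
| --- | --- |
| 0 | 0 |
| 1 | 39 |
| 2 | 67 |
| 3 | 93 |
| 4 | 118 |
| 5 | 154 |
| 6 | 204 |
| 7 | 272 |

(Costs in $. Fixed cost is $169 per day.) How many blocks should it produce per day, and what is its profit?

q = 5; profit = -$78

Profit at each row (π = 49q − TC): q=0: -169; q=1: -159; q=2: -138; q=3: -115; q=4: -91; q=5: -78; q=6: -79; q=7: -98.
Profit is maximized at q = 5. AVC there is 154/5 = $30.80 ≤ P, so producing beats shutting down (which would give -$169).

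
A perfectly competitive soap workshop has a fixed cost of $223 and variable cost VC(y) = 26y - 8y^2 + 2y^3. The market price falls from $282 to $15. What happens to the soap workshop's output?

Output falls from 8 to 0 (the firm shuts down)

AVC = 26 - 8y + 2y^2, minimized at y = 2 where min AVC = $18. MC = 26 - 16y + 6y^2.
At P = $282 ≥ min AVC, set P = MC on the rising branch: y = 8.
At P = $15 < min AVC = $18, price no longer covers variable cost at any output, so the firm shuts down: y = 0.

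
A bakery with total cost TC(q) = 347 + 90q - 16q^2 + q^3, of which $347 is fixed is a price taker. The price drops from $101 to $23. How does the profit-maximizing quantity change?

MC = 90 - 32q + 3q^2; the shutdown threshold is min AVC = $26 (at q = 8).
With P = $101 above the shutdown price, P = MC gives q = 11.
At P = $23 < min AVC = $26, price no longer covers variable cost at any output, so the firm shuts down: q = 0.

Output falls from 11 to 0 (the firm shuts down)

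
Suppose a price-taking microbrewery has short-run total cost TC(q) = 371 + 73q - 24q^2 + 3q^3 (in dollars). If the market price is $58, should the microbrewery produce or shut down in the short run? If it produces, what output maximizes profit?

Produce at q = 5

Variable cost is VC = 73q - 24q^2 + 3q^3, so AVC = VC/q = 73 - 24q + 3q^2 and MC = dTC/dq = 73 - 48q + 9q^2.
AVC is minimized where dAVC/dq = -24 + 6q = 0, at q = 4; min AVC = 73 - 24·4 + 3·4^2 = $25.
Because $58 ≥ $25, revenue can cover variable cost; the firm operates.
Set P = MC: 58 = 73 - 48q + 9q^2 → 15 - 48q + 9q^2 = 0. The roots are q = 1/3 and q = 5; the profit-maximizing output is on the rising part of MC, so q* = 5.
Check: AVC at q = 5 is $28 ≤ P, so revenue covers variable cost.
Profit = P·q − TC = 58·5 − 511 = -$221, a loss, but smaller than the $371 fixed cost the firm would lose by shutting down.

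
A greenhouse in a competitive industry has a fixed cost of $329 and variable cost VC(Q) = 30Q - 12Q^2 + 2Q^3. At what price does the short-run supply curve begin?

The shutdown price is the minimum of AVC. VC = 30Q - 12Q^2 + 2Q^3, so AVC = 30 - 12Q + 2Q^2.
dAVC/dQ = -12 + 4Q = 0 gives Q = 3. min AVC = 30 - 12·3 + 2·3^2 = 12.
So the shutdown price is $12.

$12 per unit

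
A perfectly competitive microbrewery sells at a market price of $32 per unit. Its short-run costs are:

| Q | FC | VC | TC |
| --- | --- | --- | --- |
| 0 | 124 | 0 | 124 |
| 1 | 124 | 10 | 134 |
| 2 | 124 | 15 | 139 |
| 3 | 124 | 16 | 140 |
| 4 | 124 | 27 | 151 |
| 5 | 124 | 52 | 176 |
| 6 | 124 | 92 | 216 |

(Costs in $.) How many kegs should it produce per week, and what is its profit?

Q = 5; profit = -$16

Profit at each row (π = 32Q − TC): Q=0: -124; Q=1: -102; Q=2: -75; Q=3: -44; Q=4: -23; Q=5: -16; Q=6: -24.
Profit is maximized at Q = 5. AVC there is 52/5 = $10.40 ≤ P, so producing beats shutting down (which would give -$124).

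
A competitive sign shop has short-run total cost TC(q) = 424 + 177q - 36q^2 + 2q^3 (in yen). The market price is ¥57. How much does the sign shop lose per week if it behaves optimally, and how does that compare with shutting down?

AVC = 177 - 36q + 2q^2; min AVC = ¥15 at q = 9. Since P = ¥57 ≥ min AVC, the firm produces.
MC = 177 - 72q + 6q^2. Setting P = MC and taking the root on the rising branch gives q* = 10.
TR = 57·10 = 570. TC = 424 + 170 = 594. Profit = 570 − 594 = -¥24.
That loss of ¥24 beats the ¥424 the firm would lose by shutting down; producing recovers ¥400 of fixed cost.

Profit = -¥24 at q = 10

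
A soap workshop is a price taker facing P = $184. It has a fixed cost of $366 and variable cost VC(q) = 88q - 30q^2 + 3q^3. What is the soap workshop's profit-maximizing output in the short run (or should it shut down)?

Produce at q = 8

From TC, MC = TC'(q) = 88 - 60q + 9q^2 and AVC = VC/q = 88 - 30q + 3q^2.
The AVC parabola has its vertex at q = 30/6 = 5, where AVC = 88 - 30·5 + 3·5^2 = $13.
Since P = $184 ≥ min AVC = $13, price covers variable cost and the firm should produce.
P = MC gives -96 - 60q + 9q^2 = 0, with roots -4/3 and 8. Take the larger (rising MC): q* = 8.
Check: AVC at q = 8 is $40 ≤ P, so revenue covers variable cost.
Profit = P·q − TC = 184·8 − 686 = $786.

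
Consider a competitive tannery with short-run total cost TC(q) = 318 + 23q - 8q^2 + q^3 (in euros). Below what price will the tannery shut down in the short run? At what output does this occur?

€7 per unit, at q = 4

The shutdown price is the minimum of AVC. VC = 23q - 8q^2 + q^3, so AVC = 23 - 8q + q^2.
dAVC/dq = -8 + 2q = 0 gives q = 4. min AVC = 23 - 8·4 + 4^2 = 7.
The firm shuts down for any P below €7.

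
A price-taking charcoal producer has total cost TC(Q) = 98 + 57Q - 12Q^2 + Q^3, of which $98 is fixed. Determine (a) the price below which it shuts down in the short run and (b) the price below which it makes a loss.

Shutdown price = $21; break-even price = $36

AVC = 57 - 12Q + Q^2; minimized at Q = 6, giving min AVC = $21. That is the shutdown price.
ATC = 98/Q + 57 - 12Q + Q^2. Setting dATC/dQ = −98/Q^2 − 12 + 2Q = 0 gives Q = 7 (since 2·7^3 − 12·7^2 = 98).
min ATC = 98/7 + 57 − 12·7 + 7^2 = $36. That is the break-even price.
For $21 ≤ P < $36 the firm produces at a loss; below $21 it shuts down.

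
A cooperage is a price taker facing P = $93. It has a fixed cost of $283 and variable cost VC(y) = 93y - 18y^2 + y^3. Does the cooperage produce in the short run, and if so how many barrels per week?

Produce at y = 12

From TC, MC = TC'(y) = 93 - 36y + 3y^2 and AVC = VC/y = 93 - 18y + y^2.
AVC is minimized where dAVC/dy = -18 + 2y = 0, at y = 9; min AVC = 93 - 18·9 + 9^2 = $12.
Since P = $93 ≥ min AVC = $12, price covers variable cost and the firm should produce.
Solving P = MC: -36y + 3y^2 = 0 ⇒ y = 0 or 12. On the upward-sloping branch, y* = 12.
Check: AVC at y = 12 is $21 ≤ P, so revenue covers variable cost.
Profit = P·y − TC = 93·12 − 535 = $581.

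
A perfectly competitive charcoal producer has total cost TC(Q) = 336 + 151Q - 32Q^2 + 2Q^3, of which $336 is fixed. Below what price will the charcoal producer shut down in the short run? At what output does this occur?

The shutdown price is the minimum of AVC. VC = 151Q - 32Q^2 + 2Q^3, so AVC = 151 - 32Q + 2Q^2.
dAVC/dQ = -32 + 4Q = 0 gives Q = 8. min AVC = 151 - 32·8 + 2·8^2 = 23.
The firm shuts down for any P below $23.

$23 per unit, at Q = 8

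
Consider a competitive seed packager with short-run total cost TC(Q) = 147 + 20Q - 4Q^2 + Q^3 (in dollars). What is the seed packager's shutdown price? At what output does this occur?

$16 per unit, at Q = 2

The shutdown price is the minimum of AVC. VC = 20Q - 4Q^2 + Q^3, so AVC = 20 - 4Q + Q^2.
At the minimum of AVC, MC = AVC. MC = 20 - 8Q + 3Q^2; setting MC = AVC gives 2Q^2 - 4Q = 0, so Q = 2. min AVC = 16.
For P < $16 the firm produces nothing.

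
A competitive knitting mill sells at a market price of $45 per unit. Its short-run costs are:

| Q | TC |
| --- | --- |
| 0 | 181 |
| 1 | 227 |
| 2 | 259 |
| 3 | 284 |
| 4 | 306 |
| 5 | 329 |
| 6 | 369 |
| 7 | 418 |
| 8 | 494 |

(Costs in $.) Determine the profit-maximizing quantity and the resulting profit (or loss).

Compute π = P·Q − TC at each output: Q=0: -181; Q=1: -182; Q=2: -169; Q=3: -149; Q=4: -126; Q=5: -104; Q=6: -99; Q=7: -103; Q=8: -134.
Profit is maximized at Q = 6. AVC there is 188/6 = $31.33 ≤ P, so producing beats shutting down (which would give -$181).

Q = 6; profit = -$99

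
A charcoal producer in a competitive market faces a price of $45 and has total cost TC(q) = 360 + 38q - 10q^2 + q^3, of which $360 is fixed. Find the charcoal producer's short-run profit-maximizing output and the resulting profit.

Profit = -$164 at q = 7

AVC = 38 - 10q + q^2; min AVC = $13 at q = 5. Since P = $45 ≥ min AVC, the firm produces.
MC = 38 - 20q + 3q^2. Setting P = MC and taking the root on the rising branch gives q* = 7.
TR = 45·7 = 315. TC = 360 + 119 = 479. Profit = 315 − 479 = -$164.
By producing, the firm covers all variable cost plus $196 of fixed cost; shutting down would lose the full $360.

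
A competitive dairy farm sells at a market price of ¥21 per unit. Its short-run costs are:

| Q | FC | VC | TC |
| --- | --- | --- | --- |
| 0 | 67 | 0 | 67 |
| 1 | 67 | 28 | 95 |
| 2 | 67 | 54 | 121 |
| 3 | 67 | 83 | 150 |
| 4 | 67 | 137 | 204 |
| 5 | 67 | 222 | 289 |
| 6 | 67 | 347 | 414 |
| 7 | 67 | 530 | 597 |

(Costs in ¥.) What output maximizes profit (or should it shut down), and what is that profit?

Compute π = P·Q − TC at each output: Q=0: -67; Q=1: -74; Q=2: -79; Q=3: -87; Q=4: -120; Q=5: -184; Q=6: -288; Q=7: -450.
Profit is highest at Q = 0. Equivalently, the lowest AVC in the table is 54/2 ≈ ¥27 at Q = 2, and P = ¥21 falls below it — price never covers variable cost, so the firm shuts down and loses only its fixed cost.

Q = 0 (shut down); profit = -¥67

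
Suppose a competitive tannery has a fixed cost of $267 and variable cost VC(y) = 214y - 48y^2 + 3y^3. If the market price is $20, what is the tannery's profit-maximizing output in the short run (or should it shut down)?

From TC, MC = TC'(y) = 214 - 96y + 9y^2 and AVC = VC/y = 214 - 48y + 3y^2.
The AVC parabola has its vertex at y = 48/6 = 8, where AVC = 214 - 48·8 + 3·8^2 = $22.
Since P = $20 < min AVC = $22, price fails to cover variable cost at any output.
The firm minimizes its loss by shutting down and losing only its fixed cost of $267.

Shut down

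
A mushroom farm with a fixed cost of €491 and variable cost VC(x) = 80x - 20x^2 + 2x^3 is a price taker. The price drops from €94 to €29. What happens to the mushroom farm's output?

MC = 80 - 40x + 6x^2; the shutdown threshold is min AVC = €30 (at x = 5).
With P = €94 above the shutdown price, P = MC gives x = 7.
At P = €29 < min AVC = €30, price no longer covers variable cost at any output, so the firm shuts down: x = 0.

Output falls from 7 to 0 (the firm shuts down)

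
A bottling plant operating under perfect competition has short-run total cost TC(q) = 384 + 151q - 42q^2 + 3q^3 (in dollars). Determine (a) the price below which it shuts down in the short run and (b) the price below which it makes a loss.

AVC = 151 - 42q + 3q^2; minimized at q = 7, giving min AVC = $4. That is the shutdown price.
ATC = 384/q + 151 - 42q + 3q^2. Setting dATC/dq = −384/q^2 − 42 + 6q = 0 gives q = 8 (since 6·8^3 − 42·8^2 = 384).
min ATC = 384/8 + 151 − 42·8 + 3·8^2 = $55. That is the break-even price.
Between these two prices the firm operates at a loss; above $55 it earns a profit.

Shutdown price = $4; break-even price = $55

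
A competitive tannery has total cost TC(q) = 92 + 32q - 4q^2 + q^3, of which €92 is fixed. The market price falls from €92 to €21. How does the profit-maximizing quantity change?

Output falls from 6 to 0 (the firm shuts down)

MC = 32 - 8q + 3q^2; the shutdown threshold is min AVC = €28 (at q = 2).
With P = €92 above the shutdown price, P = MC gives q = 6.
At P = €21 < min AVC = €28, price no longer covers variable cost at any output, so the firm shuts down: q = 0.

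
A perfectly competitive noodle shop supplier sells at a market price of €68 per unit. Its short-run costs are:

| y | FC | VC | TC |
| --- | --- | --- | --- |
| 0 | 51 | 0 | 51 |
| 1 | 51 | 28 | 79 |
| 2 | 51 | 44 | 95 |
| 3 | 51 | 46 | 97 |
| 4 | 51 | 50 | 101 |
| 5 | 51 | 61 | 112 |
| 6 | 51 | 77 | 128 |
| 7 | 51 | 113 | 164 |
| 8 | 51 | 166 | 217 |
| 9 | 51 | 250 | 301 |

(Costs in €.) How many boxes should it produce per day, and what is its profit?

y = 8; profit = €327

Profit at each row (π = 68y − TC): y=0: -51; y=1: -11; y=2: 41; y=3: 107; y=4: 171; y=5: 228; y=6: 280; y=7: 312; y=8: 327; y=9: 311.
Profit is maximized at y = 8. AVC there is 166/8 = €20.75 ≤ P, so producing beats shutting down (which would give -€51).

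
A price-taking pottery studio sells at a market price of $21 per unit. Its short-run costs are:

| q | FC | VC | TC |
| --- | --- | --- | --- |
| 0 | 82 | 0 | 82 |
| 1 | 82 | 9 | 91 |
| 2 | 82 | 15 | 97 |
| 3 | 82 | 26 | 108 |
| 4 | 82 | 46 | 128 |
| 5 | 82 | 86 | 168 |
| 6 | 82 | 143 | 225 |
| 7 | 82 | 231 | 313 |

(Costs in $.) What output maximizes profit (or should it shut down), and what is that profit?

Tabulate TR − TC: q=0: -82; q=1: -70; q=2: -55; q=3: -45; q=4: -44; q=5: -63; q=6: -99; q=7: -166.
Profit is maximized at q = 4. AVC there is 46/4 = $11.50 ≤ P, so producing beats shutting down (which would give -$82).

q = 4; profit = -$44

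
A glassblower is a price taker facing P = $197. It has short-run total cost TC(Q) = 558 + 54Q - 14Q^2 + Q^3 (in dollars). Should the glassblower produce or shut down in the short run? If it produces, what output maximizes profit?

Produce at Q = 13

From TC, MC = TC'(Q) = 54 - 28Q + 3Q^2 and AVC = VC/Q = 54 - 14Q + Q^2.
The AVC parabola has its vertex at Q = 14/2 = 7, where AVC = 54 - 14·7 + 7^2 = $5.
Since P = $197 ≥ min AVC = $5, price covers variable cost and the firm should produce.
P = MC gives -143 - 28Q + 3Q^2 = 0, with roots -11/3 and 13. Take the larger (rising MC): Q* = 13.
Check: AVC at Q = 13 is $41 ≤ P, so revenue covers variable cost.
Profit = P·Q − TC = 197·13 − 1091 = $1470.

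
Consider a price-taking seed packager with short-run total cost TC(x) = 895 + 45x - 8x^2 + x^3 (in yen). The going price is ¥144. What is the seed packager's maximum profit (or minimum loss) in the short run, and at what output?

AVC = 45 - 8x + x^2 has its minimum ¥29 at x = 4; price ¥144 clears that bar, so the firm operates.
With MC = 45 - 16x + 3x^2, P = MC on the upward-sloping part at x* = 9.
TR = 144·9 = 1296. TC = 895 + 486 = 1381. Profit = 1296 − 1381 = -¥85.
Shutting down would mean losing the fixed cost of ¥895, so operating at a loss of ¥85 is better by ¥810.

Profit = -¥85 at x = 9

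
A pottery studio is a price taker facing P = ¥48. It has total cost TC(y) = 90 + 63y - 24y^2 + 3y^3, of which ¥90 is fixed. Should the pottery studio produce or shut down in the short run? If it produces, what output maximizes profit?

Variable cost is VC = 63y - 24y^2 + 3y^3, so AVC = VC/y = 63 - 24y + 3y^2 and MC = dTC/dy = 63 - 48y + 9y^2.
The AVC parabola has its vertex at y = 24/6 = 4, where AVC = 63 - 24·4 + 3·4^2 = ¥15.
Since P = ¥48 ≥ min AVC = ¥15, price covers variable cost and the firm should produce.
Solving P = MC: 15 - 48y + 9y^2 = 0 ⇒ y = 1/3 or 5. On the upward-sloping branch, y* = 5.
Check: AVC at y = 5 is ¥18 ≤ P, so revenue covers variable cost.
Profit = P·y − TC = 48·5 − 180 = ¥60.

Produce at y = 5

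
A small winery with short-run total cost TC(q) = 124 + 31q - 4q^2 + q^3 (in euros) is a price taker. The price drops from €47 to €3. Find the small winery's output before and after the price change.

Output falls from 4 to 0 (the firm shuts down)

AVC = 31 - 4q + q^2, minimized at q = 2 where min AVC = €27. MC = 31 - 8q + 3q^2.
At P = €47 ≥ min AVC, set P = MC on the rising branch: q = 4.
At P = €3 < min AVC = €27, price no longer covers variable cost at any output, so the firm shuts down: q = 0.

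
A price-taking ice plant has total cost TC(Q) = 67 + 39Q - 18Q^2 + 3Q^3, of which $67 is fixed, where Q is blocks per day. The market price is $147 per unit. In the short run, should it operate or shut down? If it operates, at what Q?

From TC, MC = TC'(Q) = 39 - 36Q + 9Q^2 and AVC = VC/Q = 39 - 18Q + 3Q^2.
AVC hits its minimum where MC = AVC, at Q = 3, giving min AVC = 39 - 18·3 + 3·3^2 = $12.
Because $147 ≥ $12, revenue can cover variable cost; the firm operates.
Solving P = MC: -108 - 36Q + 9Q^2 = 0 ⇒ Q = -2 or 6. On the upward-sloping branch, Q* = 6.
Check: AVC at Q = 6 is $39 ≤ P, so revenue covers variable cost.
Profit = P·Q − TC = 147·6 − 301 = $581.

Produce at Q = 6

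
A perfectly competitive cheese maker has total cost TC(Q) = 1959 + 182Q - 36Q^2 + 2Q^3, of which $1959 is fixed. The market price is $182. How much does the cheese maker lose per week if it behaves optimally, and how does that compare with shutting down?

Profit = -$231 at Q = 12

AVC = 182 - 36Q + 2Q^2; min AVC = $20 at Q = 9. Since P = $182 ≥ min AVC, the firm produces.
With MC = 182 - 72Q + 6Q^2, P = MC on the upward-sloping part at Q* = 12.
TR = 182·12 = 2184. TC = 1959 + 456 = 2415. Profit = 2184 − 2415 = -$231.
By producing, the firm covers all variable cost plus $1728 of fixed cost; shutting down would lose the full $1959.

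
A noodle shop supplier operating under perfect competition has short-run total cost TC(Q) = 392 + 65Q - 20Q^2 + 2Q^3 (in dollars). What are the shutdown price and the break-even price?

AVC = 65 - 20Q + 2Q^2; minimized at Q = 5, giving min AVC = $15. That is the shutdown price.
ATC = 392/Q + 65 - 20Q + 2Q^2. Setting dATC/dQ = −392/Q^2 − 20 + 4Q = 0 gives Q = 7 (since 4·7^3 − 20·7^2 = 392).
min ATC = 392/7 + 65 − 20·7 + 2·7^2 = $79. That is the break-even price.
Between these two prices the firm operates at a loss; above $79 it earns a profit.

Shutdown price = $15; break-even price = $79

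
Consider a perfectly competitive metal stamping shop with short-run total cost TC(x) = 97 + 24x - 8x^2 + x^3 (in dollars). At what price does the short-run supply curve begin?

Short-run supply begins at min AVC. From VC = 24x - 8x^2 + x^3, AVC = 24 - 8x + x^2.
At the minimum of AVC, MC = AVC. MC = 24 - 16x + 3x^2; setting MC = AVC gives 2x^2 - 8x = 0, so x = 4. min AVC = 8.
So the shutdown price is $8.

$8 per unit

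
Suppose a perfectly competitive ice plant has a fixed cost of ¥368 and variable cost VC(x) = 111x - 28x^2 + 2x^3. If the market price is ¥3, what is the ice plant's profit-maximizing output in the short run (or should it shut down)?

Variable cost is VC = 111x - 28x^2 + 2x^3, so AVC = VC/x = 111 - 28x + 2x^2 and MC = dTC/dx = 111 - 56x + 6x^2.
AVC hits its minimum where MC = AVC, at x = 7, giving min AVC = 111 - 28·7 + 2·7^2 = ¥13.
Since P = ¥3 < min AVC = ¥13, price fails to cover variable cost at any output.
Shutting down limits the loss to fixed cost, ¥368.

Shut down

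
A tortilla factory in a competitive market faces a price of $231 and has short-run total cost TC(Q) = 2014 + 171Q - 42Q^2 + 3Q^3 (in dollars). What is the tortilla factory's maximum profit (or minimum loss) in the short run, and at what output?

Profit = -$214 at Q = 10

AVC = 171 - 42Q + 3Q^2 has its minimum $24 at Q = 7; price $231 clears that bar, so the firm operates.
MC = 171 - 84Q + 9Q^2. Setting P = MC and taking the root on the rising branch gives Q* = 10.
TR = 231·10 = 2310. TC = 2014 + 510 = 2524. Profit = 2310 − 2524 = -$214.
By producing, the firm covers all variable cost plus $1800 of fixed cost; shutting down would lose the full $2014.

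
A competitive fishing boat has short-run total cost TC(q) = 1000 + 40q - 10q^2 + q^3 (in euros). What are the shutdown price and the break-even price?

Shutdown price = €15; break-even price = €140

AVC = 40 - 10q + q^2; minimized at q = 5, giving min AVC = €15. That is the shutdown price.
ATC = 1000/q + 40 - 10q + q^2. Setting dATC/dq = −1000/q^2 − 10 + 2q = 0 gives q = 10 (since 2·10^3 − 10·10^2 = 1000).
min ATC = 1000/10 + 40 − 10·10 + 10^2 = €140. That is the break-even price.
Between these two prices the firm operates at a loss; above €140 it earns a profit.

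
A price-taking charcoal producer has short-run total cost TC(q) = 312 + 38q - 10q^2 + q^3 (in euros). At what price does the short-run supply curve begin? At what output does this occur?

The shutdown price is the minimum of AVC. VC = 38q - 10q^2 + q^3, so AVC = 38 - 10q + q^2.
dAVC/dq = -10 + 2q = 0 gives q = 5. min AVC = 38 - 10·5 + 5^2 = 13.
The firm shuts down for any P below €13.

€13 per unit, at q = 5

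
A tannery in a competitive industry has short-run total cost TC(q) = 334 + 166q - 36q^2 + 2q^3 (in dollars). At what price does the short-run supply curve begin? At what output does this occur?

The shutdown price is the minimum of AVC. VC = 166q - 36q^2 + 2q^3, so AVC = 166 - 36q + 2q^2.
At the minimum of AVC, MC = AVC. MC = 166 - 72q + 6q^2; setting MC = AVC gives 4q^2 - 36q = 0, so q = 9. min AVC = 4.
The firm shuts down for any P below $4.

$4 per unit, at q = 9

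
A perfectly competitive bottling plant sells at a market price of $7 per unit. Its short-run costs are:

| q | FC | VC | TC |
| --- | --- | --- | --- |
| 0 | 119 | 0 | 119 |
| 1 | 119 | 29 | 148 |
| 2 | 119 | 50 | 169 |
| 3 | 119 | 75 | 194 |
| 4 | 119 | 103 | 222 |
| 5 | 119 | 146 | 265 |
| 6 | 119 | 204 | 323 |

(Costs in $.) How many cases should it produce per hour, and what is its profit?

q = 0 (shut down); profit = -$119

Tabulate TR − TC: q=0: -119; q=1: -141; q=2: -155; q=3: -173; q=4: -194; q=5: -230; q=6: -281.
Profit is highest at q = 0. Equivalently, the lowest AVC in the table is 50/2 ≈ $25 at q = 2, and P = $7 falls below it — price never covers variable cost, so the firm shuts down and loses only its fixed cost.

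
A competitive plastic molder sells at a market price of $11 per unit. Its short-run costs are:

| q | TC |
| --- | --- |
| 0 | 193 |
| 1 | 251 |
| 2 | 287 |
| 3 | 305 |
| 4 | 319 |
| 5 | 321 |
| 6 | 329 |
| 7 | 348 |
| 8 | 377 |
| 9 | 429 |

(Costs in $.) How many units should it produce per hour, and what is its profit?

Tabulate TR − TC: q=0: -193; q=1: -240; q=2: -265; q=3: -272; q=4: -275; q=5: -266; q=6: -263; q=7: -271; q=8: -289; q=9: -330.
Profit is highest at q = 0. Equivalently, the lowest AVC in the table is 155/7 ≈ $22.14 at q = 7, and P = $11 falls below it — price never covers variable cost, so the firm shuts down and loses only its fixed cost.

q = 0 (shut down); profit = -$193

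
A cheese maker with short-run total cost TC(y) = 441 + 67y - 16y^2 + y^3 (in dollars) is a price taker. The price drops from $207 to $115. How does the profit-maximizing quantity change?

Output falls from 14 to 12

MC = 67 - 32y + 3y^2; the shutdown threshold is min AVC = $3 (at y = 8).
At P = $207 ≥ min AVC, set P = MC on the rising branch: y = 14.
At P = $115 ≥ min AVC, set P = MC: y = 12. The firm stays open but cuts output.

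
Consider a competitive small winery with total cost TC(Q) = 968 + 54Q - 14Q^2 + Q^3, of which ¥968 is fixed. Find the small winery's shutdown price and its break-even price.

Shutdown price = ¥5; break-even price = ¥109

AVC = 54 - 14Q + Q^2; minimized at Q = 7, giving min AVC = ¥5. That is the shutdown price.
ATC = 968/Q + 54 - 14Q + Q^2. Setting dATC/dQ = −968/Q^2 − 14 + 2Q = 0 gives Q = 11 (since 2·11^3 − 14·11^2 = 968).
min ATC = 968/11 + 54 − 14·11 + 11^2 = ¥109. That is the break-even price.
Between these two prices the firm operates at a loss; above ¥109 it earns a profit.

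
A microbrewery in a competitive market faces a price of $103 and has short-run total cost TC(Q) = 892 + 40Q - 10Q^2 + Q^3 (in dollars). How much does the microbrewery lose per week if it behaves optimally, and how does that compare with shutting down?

Profit = -$244 at Q = 9

AVC = 40 - 10Q + Q^2 has its minimum $15 at Q = 5; price $103 clears that bar, so the firm operates.
MC = 40 - 20Q + 3Q^2. Setting P = MC and taking the root on the rising branch gives Q* = 9.
TR = 103·9 = 927. TC = 892 + 279 = 1171. Profit = 927 − 1171 = -$244.
Shutting down would mean losing the fixed cost of $892, so operating at a loss of $244 is better by $648.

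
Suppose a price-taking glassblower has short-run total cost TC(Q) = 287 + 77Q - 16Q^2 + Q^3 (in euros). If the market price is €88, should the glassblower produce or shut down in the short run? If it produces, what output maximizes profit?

Strip out fixed cost: VC = 77Q - 16Q^2 + Q^3. Then AVC = 77 - 16Q + Q^2 and MC = 77 - 32Q + 3Q^2.
AVC is minimized where dAVC/dQ = -16 + 2Q = 0, at Q = 8; min AVC = 77 - 16·8 + 8^2 = €13.
Since P = €88 ≥ min AVC = €13, price covers variable cost and the firm should produce.
Solving P = MC: -11 - 32Q + 3Q^2 = 0 ⇒ Q = -1/3 or 11. On the upward-sloping branch, Q* = 11.
Check: AVC at Q = 11 is €22 ≤ P, so revenue covers variable cost.
Profit = P·Q − TC = 88·11 − 529 = €439.

Produce at Q = 11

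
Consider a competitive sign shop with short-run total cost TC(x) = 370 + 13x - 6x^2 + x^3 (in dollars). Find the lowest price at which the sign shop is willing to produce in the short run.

The shutdown price is the minimum of AVC. VC = 13x - 6x^2 + x^3, so AVC = 13 - 6x + x^2.
dAVC/dx = -6 + 2x = 0 gives x = 3. min AVC = 13 - 6·3 + 3^2 = 4.
For P < $4 the firm produces nothing.

$4 per unit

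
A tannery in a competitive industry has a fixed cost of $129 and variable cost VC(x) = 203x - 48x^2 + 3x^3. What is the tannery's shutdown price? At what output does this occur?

The shutdown price is the minimum of AVC. VC = 203x - 48x^2 + 3x^3, so AVC = 203 - 48x + 3x^2.
dAVC/dx = -48 + 6x = 0 gives x = 8. min AVC = 203 - 48·8 + 3·8^2 = 11.
The firm shuts down for any P below $11.

$11 per unit, at x = 8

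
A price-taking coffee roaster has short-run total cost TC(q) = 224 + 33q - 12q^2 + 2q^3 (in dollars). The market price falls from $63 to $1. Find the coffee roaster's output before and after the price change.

Output falls from 5 to 0 (the firm shuts down)

MC = 33 - 24q + 6q^2; the shutdown threshold is min AVC = $15 (at q = 3).
With P = $63 above the shutdown price, P = MC gives q = 5.
At P = $1 < min AVC = $15, price no longer covers variable cost at any output, so the firm shuts down: q = 0.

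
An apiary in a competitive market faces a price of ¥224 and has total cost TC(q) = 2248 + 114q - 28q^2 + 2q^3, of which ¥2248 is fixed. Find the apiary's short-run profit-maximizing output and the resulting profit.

Profit = -¥312 at q = 11

AVC = 114 - 28q + 2q^2; min AVC = ¥16 at q = 7. Since P = ¥224 ≥ min AVC, the firm produces.
With MC = 114 - 56q + 6q^2, P = MC on the upward-sloping part at q* = 11.
TR = 224·11 = 2464. TC = 2248 + 528 = 2776. Profit = 2464 − 2776 = -¥312.
That loss of ¥312 beats the ¥2248 the firm would lose by shutting down; producing recovers ¥1936 of fixed cost.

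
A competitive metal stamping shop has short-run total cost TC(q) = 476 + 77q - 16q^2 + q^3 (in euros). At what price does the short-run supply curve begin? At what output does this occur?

The firm shuts down when price falls below the minimum of average variable cost. AVC = VC/q = 77 - 16q + q^2.
At the minimum of AVC, MC = AVC. MC = 77 - 32q + 3q^2; setting MC = AVC gives 2q^2 - 16q = 0, so q = 8. min AVC = 13.
For P < €13 the firm produces nothing.

€13 per unit, at q = 8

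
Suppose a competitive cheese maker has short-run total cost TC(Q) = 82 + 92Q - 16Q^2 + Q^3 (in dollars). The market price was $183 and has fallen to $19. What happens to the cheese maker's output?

Output falls from 13 to 0 (the firm shuts down)

MC = 92 - 32Q + 3Q^2; the shutdown threshold is min AVC = $28 (at Q = 8).
At P = $183 ≥ min AVC, set P = MC on the rising branch: Q = 13.
At P = $19 < min AVC = $28, price no longer covers variable cost at any output, so the firm shuts down: Q = 0.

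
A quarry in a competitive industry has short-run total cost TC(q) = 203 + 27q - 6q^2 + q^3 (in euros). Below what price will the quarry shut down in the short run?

€18 per unit

Short-run supply begins at min AVC. From VC = 27q - 6q^2 + q^3, AVC = 27 - 6q + q^2.
At the minimum of AVC, MC = AVC. MC = 27 - 12q + 3q^2; setting MC = AVC gives 2q^2 - 6q = 0, so q = 3. min AVC = 18.
So the shutdown price is €18.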